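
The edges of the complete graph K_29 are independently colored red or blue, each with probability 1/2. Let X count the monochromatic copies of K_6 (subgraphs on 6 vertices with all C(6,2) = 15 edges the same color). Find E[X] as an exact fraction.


Let X = Σ_S X_S over the C(29, 6) = 475020 subsets S of size 6, where X_S = 1 if the K_6 on S is monochromatic.
For a fixed S, the K_6 on S has C(6, 2) = 15 edges. P[all 15 edges red] = (1/2)^15, and likewise for blue, so P[monochromatic] = 2·(1/2)^15 = 2^{1 − 15} = 1/16384.
By linearity of expectation: E[X] = C(29, 6) · 2^{1 − 15} = 475020 · 1/16384 = 118755/4096.
Numerically: E[X] ≈ 28.9929.

E[X] = C(29,6)·2^(1−C(6,2)) = 118755/4096 ≈ 28.9929.


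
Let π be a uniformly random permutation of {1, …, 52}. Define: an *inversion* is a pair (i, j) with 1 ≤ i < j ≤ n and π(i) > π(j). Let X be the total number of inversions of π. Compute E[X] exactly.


Write X = Σ X_I over the C(52, 2) = 1326 pairs i < j, with X_I the indicator of one inversion.
There are 1326 indicators.
For each fixed pair i < j, the values π(i) and π(j) are two distinct elements of {1, …, 52} in uniformly random order; by symmetry P[π(i) > π(j)] = 1/2.
By linearity: E[X] = 1326 · (1/2) = C(52, 2) · (1/2) = 1326/2 = 663 ≈ 663.00000.

E[X] = 663 = 663.00000.


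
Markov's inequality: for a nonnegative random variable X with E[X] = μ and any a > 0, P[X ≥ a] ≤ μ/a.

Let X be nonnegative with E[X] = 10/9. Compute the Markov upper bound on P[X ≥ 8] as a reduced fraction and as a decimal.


μ = E[X] = 10/9, a = 8.
Markov: P[X ≥ 8] ≤ μ/a = (10/9)/8 = 5/36.
Numerically: ≈ 0.1389.
(Since a = 8 > μ = 1.1111, the bound 5/36 is < 1 and informative.)

P[X ≥ 8] ≤ 5/36 ≈ 0.1389.


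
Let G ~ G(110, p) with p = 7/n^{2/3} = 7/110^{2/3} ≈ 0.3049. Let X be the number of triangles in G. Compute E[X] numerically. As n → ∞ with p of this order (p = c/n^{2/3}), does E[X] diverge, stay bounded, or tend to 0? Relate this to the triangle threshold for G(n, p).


Number of potential triangles: C(110, 3) = 215820.
Each occurs with probability p³ ≈ (0.3049)³ ≈ 2.834711e-02.
By linearity: E[X] = C(110, 3)·p³ ≈ 215820 · 2.834711e-02 ≈ 6117.8727.
Since α = 2/3 < 1, p = c/n^{2/3} ≫ 1/n is above the triangle threshold p ~ 1/n. Asymptotically E[X] ~ (c³/6)·n^{3(1−α)} = (7³/6)·n^{1} → ∞; triangles are abundant w.h.p.

E[X] ≈ 6117.8727; in regime p = Θ(1/n^{2/3}) E[X] diverges (above the triangle threshold p ~ 1/n).


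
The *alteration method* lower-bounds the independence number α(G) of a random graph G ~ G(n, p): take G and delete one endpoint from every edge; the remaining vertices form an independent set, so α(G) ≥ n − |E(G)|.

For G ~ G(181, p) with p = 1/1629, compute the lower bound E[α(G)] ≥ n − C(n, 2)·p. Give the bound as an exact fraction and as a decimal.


E[|E(G)|] = C(181, 2)·p = 16290 · (1/1629) = 10.
E[α(G)] ≥ n − E[|E(G)|] = 181 − 10 = 171.
Numerically: ≈ 171.00000.
(This is only a lower bound; the true E[α(G)] may be larger.)

E[α(G)] ≥ 171 ≈ 171.00000.


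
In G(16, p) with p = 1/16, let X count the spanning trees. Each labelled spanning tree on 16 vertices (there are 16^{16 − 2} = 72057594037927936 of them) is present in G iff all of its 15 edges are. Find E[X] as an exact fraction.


K_16 has 16^{16 − 2} = 72057594037927936 labelled spanning trees.
For each such spanning tree H, let X_H = 1 if all 15 edges of H are present in G. Then P[X_H = 1] = p^{15} = (1/16)^{15} = 1/1152921504606846976.
By linearity of expectation: E[X] = Σ_H E[X_H] = 72057594037927936 · p^{15} = 72057594037927936 · 1/1152921504606846976 = 1/16.
Numerically: E[X] ≈ 0.0625.

E[X] = 72057594037927936 · (1/16)^{15} = 1/16 ≈ 0.0625.


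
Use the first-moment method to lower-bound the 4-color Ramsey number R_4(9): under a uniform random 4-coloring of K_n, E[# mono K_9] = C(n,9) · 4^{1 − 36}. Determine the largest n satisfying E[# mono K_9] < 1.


We need C(n, 9) · 4^{1 − 36} < 1, i.e. C(n, 9) < 4^{36 − 1} = 1180591620717411303424.
Check values of n near the boundary:
  n = 909: C(909, 9) = 1122169012923711463931; 1122169012923711463931 < 1180591620717411303424? YES
  n = 910: C(910, 9) = 1133378248346922788210; 1133378248346922788210 < 1180591620717411303424? YES
  n = 911: C(911, 9) = 1144686900492291197405; 1144686900492291197405 < 1180591620717411303424? YES
  n = 912: C(912, 9) = 1156095740032081475120; 1156095740032081475120 < 1180591620717411303424? YES
  n = 913: C(913, 9) = 1167605542753639808390; 1167605542753639808390 < 1180591620717411303424? YES
  n = 914: C(914, 9) = 1179217089587653905932; 1179217089587653905932 < 1180591620717411303424? YES
  n = 915: C(915, 9) = 1190931166636537885130; 1190931166636537885130 < 1180591620717411303424? NO
  n = 916: C(916, 9) = 1202748565202942340440; 1202748565202942340440 < 1180591620717411303424? NO
  n = 917: C(917, 9) = 1214670081818390006810; 1214670081818390006810 < 1180591620717411303424? NO
The largest n with C(n, 9) < 1180591620717411303424 is n = 914 (where E[X] = 294804272396913476483/295147905179352825856 ≈ 0.9988357). Hence R_4(9) > 914, i.e. R_4(9) ≥ 915.

Largest n = 914; hence R_4(9) > 914.


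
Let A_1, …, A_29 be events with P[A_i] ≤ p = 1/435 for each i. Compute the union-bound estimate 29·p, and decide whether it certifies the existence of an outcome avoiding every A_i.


Union bound: P[∪_{i=1}^{29} A_i] ≤ Σ_i P[A_i] ≤ 29·p = 29·(1/435) = 1/15.
Numerically: 1/15 ≈ 0.06667.
Is 1/15 < 1? YES.
Since P[∪ A_i] ≤ 1/15 < 1, the complement has P[∩ A_i^c] ≥ 1 − 1/15 = 14/15 > 0, so some outcome avoids every A_i.

29·p = 1/15 ≈ 0.06667; existence CERTIFIED by the union bound.


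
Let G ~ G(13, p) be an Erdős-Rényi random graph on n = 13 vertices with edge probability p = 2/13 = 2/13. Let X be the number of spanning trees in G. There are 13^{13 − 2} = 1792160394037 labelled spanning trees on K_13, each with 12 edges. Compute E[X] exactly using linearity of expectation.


K_13 has 13^{13 − 2} = 1792160394037 labelled spanning trees.
For each such spanning tree H, let X_H = 1 if all 12 edges of H are present in G. Then P[X_H = 1] = p^{12} = (2/13)^{12} = 4096/23298085122481.
By linearity: E[X] = Σ_H E[X_H] = 1792160394037 · p^{12} = 1792160394037 · 4096/23298085122481 = 4096/13.
Numerically: E[X] ≈ 315.08.

E[X] = 1792160394037 · (2/13)^{12} = 4096/13 ≈ 315.08.


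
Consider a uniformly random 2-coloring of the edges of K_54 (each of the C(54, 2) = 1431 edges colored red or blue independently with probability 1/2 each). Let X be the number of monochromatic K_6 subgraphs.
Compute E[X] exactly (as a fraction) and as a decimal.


Let X = Σ_S X_S over the C(54, 6) = 25827165 subsets S of size 6, where X_S = 1 if the K_6 on S is monochromatic.
For a fixed S, the K_6 on S has C(6, 2) = 15 edges. P[all 15 edges red] = (1/2)^15, and likewise for blue, so P[monochromatic] = 2·(1/2)^15 = 2^{1 − 15} = 1/16384.
By linearity of expectation: E[X] = C(54, 6) · 2^{1 − 15} = 25827165 · 1/16384 = 25827165/16384.
Numerically: E[X] ≈ 1576.365.

E[X] = C(54,6)·2^(1−C(6,2)) = 25827165/16384 ≈ 1576.365.


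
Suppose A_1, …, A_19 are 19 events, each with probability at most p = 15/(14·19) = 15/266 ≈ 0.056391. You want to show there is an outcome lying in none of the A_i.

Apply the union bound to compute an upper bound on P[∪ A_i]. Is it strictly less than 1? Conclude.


Union bound: P[∪_{i=1}^{19} A_i] ≤ Σ_i P[A_i] ≤ 19·p = 19·(15/266) = 15/14.
Numerically: 15/14 ≈ 1.071429.
Is 15/14 < 1? NO.
Since the bound 15/14 is ≥ 1, the union bound is uninformative here; it does NOT by itself certify existence.

19·p = 15/14 ≈ 1.071429; existence NOT certified by the union bound.


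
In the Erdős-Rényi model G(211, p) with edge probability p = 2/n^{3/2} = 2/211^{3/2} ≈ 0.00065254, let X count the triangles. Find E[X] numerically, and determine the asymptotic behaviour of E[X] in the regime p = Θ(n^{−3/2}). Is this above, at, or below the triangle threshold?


Number of potential triangles: C(211, 3) = 1543465.
Each occurs with probability p³ ≈ (0.00065254)³ ≈ 2.7785546e-10.
By linearity: E[X] = C(211, 3)·p³ ≈ 1543465 · 2.7785546e-10 ≈ 0.00043.
Since α = 3/2 > 1, p = c/n^{3/2} = o(1/n) is below the triangle threshold p ~ 1/n. Asymptotically E[X] ~ (c³/6)·n^{3(1−α)} = (2³/6)·n^{-1.5} → 0, so by Markov's inequality G has no triangles w.h.p.

E[X] ≈ 0.00043; in regime p = Θ(1/n^{3/2}) E[X] tends to 0 (below the triangle threshold p ~ 1/n).


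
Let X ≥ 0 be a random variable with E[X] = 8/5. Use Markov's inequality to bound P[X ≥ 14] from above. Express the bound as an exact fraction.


μ = E[X] = 8/5, a = 14.
Markov: P[X ≥ 14] ≤ μ/a = (8/5)/14 = 4/35.
Numerically: ≈ 0.114286.
(Since a = 14 > μ = 1.600000, the bound 4/35 is < 1 and informative.)

P[X ≥ 14] ≤ 4/35 ≈ 0.114286.


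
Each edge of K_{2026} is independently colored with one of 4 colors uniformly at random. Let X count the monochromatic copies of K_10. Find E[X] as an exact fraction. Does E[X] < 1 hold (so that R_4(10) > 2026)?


E[X] = C(2026, 10) · 4^{1 − 45} = 314029205130126398094885285 · 4^{−44} = 314029205130126398094885285/309485009821345068724781056.
As a reduced fraction: E[X] = 314029205130126398094885285/309485009821345068724781056 ≈ 1.0146831.
Is E[X] < 1? NO.
Since E[X] ≥ 1, the first-moment bound is inconclusive at n = 2026; it does NOT by itself certify R_4(10) > 2026.

E[X] = 314029205130126398094885285/309485009821345068724781056 ≈ 1.0146831; E[X] ≥ 1; first-moment method inconclusive here.


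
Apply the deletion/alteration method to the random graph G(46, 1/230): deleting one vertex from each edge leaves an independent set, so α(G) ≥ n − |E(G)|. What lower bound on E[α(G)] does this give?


E[|E(G)|] = C(46, 2)·p = 1035 · (1/230) = 9/2.
E[α(G)] ≥ n − E[|E(G)|] = 46 − 9/2 = 83/2.
Numerically: ≈ 41.500000.
(This is only a lower bound; the true E[α(G)] may be larger.)

E[α(G)] ≥ 83/2 ≈ 41.500000.


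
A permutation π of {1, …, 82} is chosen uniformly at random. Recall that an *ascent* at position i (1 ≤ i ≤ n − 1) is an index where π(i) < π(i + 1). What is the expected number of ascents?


Write X = Σ X_I over i = 1, …, 81, with X_I the indicator of one ascent.
There are 81 indicators.
For each fixed i, the pair (π(i), π(i+1)) is a uniformly random ordered pair of distinct values from {1, …, 82}; by symmetry P[π(i) < π(i+1)] = 1/2.
By linearity: E[X] = 81 · (1/2) = (82 − 1) · (1/2) = 81/2 ≈ 40.500000.

E[X] = 81/2 = 40.500000.


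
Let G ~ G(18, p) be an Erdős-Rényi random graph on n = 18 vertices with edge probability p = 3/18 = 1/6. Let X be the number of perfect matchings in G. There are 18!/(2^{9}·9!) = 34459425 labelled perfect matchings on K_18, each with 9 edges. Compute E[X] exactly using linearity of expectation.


K_18 has 18!/(2^{9}·9!) = 34459425 labelled perfect matchings.
For each such perfect matching H, let X_H = 1 if all 9 edges of H are present in G. Then P[X_H = 1] = p^{9} = (1/6)^{9} = 1/10077696.
By linearity of expectation: E[X] = Σ_H E[X_H] = 34459425 · p^{9} = 34459425 · 1/10077696 = 425425/124416.
Numerically: E[X] ≈ 3.419.

E[X] = 34459425 · (1/6)^{9} = 425425/124416 ≈ 3.419.


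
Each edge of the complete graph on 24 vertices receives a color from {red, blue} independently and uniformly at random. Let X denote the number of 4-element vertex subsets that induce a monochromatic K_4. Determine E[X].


Let X = Σ_S X_S over the C(24, 4) = 10626 subsets S of size 4, where X_S = 1 if the K_4 on S is monochromatic.
For a fixed S, the K_4 on S has C(4, 2) = 6 edges. P[all 6 edges red] = (1/2)^6, and likewise for blue, so P[monochromatic] = 2·(1/2)^6 = 2^{1 − 6} = 1/32.
Summing: E[X] = C(24, 4) · 2^{1 − 6} = 10626 · 1/32 = 5313/16.
Numerically: E[X] ≈ 332.062.

E[X] = C(24,4)·2^(1−C(4,2)) = 5313/16 ≈ 332.062.


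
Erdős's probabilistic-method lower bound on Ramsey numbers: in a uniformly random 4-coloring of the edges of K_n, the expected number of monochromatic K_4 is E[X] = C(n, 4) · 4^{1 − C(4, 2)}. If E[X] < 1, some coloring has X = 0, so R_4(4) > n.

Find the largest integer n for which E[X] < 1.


We need C(n, 4) · 4^{1 − 6} < 1, i.e. C(n, 4) < 4^{6 − 1} = 1024.
Check values of n near the boundary:
  n = 11: C(11, 4) = 330; 330 < 1024? YES
  n = 12: C(12, 4) = 495; 495 < 1024? YES
  n = 13: C(13, 4) = 715; 715 < 1024? YES
  n = 14: C(14, 4) = 1001; 1001 < 1024? YES
  n = 15: C(15, 4) = 1365; 1365 < 1024? NO
  n = 16: C(16, 4) = 1820; 1820 < 1024? NO
  n = 17: C(17, 4) = 2380; 2380 < 1024? NO
The largest n with C(n, 4) < 1024 is n = 14 (where E[X] = 1001/1024 ≈ 0.9775). Hence R_4(4) > 14, i.e. R_4(4) ≥ 15.

Largest n = 14; hence R_4(4) > 14.


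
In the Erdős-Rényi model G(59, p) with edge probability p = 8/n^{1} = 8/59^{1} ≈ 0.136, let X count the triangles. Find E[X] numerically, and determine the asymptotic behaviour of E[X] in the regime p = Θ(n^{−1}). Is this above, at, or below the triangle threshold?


Number of potential triangles: C(59, 3) = 32509.
Each occurs with probability p³ ≈ (0.136)³ ≈ 2.49295e-03.
By linearity: E[X] = C(59, 3)·p³ ≈ 32509 · 2.49295e-03 ≈ 81.043.
Here α = 1, so p = 8/n is exactly at the triangle threshold p ~ 1/n. Asymptotically E[X] → c³/6 = 8³/6 = 256/3 ≈ 85.333, a bounded constant. In this regime the triangle count is asymptotically Poisson(c³/6).

E[X] ≈ 81.043; in regime p = Θ(1/n^{1}) E[X] stays bounded (at the triangle threshold p ~ 1/n).


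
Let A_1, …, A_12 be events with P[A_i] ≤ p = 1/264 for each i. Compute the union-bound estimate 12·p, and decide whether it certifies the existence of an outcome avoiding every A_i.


Union bound: P[∪_{i=1}^{12} A_i] ≤ Σ_i P[A_i] ≤ 12·p = 12·(1/264) = 1/22.
Numerically: 1/22 ≈ 0.0454545.
Is 1/22 < 1? YES.
Since P[∪ A_i] ≤ 1/22 < 1, the complement has P[∩ A_i^c] ≥ 1 − 1/22 = 21/22 > 0, so some outcome avoids every A_i.

12·p = 1/22 ≈ 0.0454545; existence CERTIFIED by the union bound.


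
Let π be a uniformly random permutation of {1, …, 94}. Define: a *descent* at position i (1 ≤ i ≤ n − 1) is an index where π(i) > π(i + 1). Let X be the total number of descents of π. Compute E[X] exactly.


Write X = Σ X_I over i = 1, …, 93, with X_I the indicator of one descent.
There are 93 indicators.
For each fixed i, the pair (π(i), π(i+1)) is a uniformly random ordered pair of distinct values from {1, …, 94}; by symmetry P[π(i) > π(i+1)] = 1/2.
By linearity: E[X] = 93 · (1/2) = (94 − 1) · (1/2) = 93/2 ≈ 46.500.

E[X] = 93/2 = 46.500.


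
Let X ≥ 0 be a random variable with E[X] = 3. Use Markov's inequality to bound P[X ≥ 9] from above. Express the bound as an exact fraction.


μ = E[X] = 3, a = 9.
Markov: P[X ≥ 9] ≤ μ/a = (3)/9 = 1/3.
Numerically: ≈ 0.333333.
(Since a = 9 > μ = 3.000000, the bound 1/3 is < 1 and informative.)

P[X ≥ 9] ≤ 1/3 ≈ 0.333333.


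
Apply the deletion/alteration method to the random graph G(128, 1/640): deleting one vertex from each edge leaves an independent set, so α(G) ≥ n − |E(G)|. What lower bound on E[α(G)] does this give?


E[|E(G)|] = C(128, 2)·p = 8128 · (1/640) = 127/10.
E[α(G)] ≥ n − E[|E(G)|] = 128 − 127/10 = 1153/10.
Numerically: ≈ 115.3000.
(This is only a lower bound; the true E[α(G)] may be larger.)

E[α(G)] ≥ 1153/10 ≈ 115.3000.


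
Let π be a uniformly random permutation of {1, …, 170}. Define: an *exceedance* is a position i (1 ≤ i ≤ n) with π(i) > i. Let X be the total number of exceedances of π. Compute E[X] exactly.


Write X = Σ_{i=1}^{170} X_i, where X_i = 1_{π(i) > i}.
For each fixed i, π(i) is uniform over {1, …, 170} (marginal of a uniform permutation), so P[π(i) > i] = (n − i)/n. Summing: Σ_{i=1}^{170} (n − i)/n = (0 + 1 + … + 169)/170 = 170(170 − 1)/(2·170) = (170 − 1)/2.
Hence E[X] = Σ_{i=1}^{170} (170 − i)/170 = 169/2 ≈ 84.500000.

E[X] = 169/2 = 84.500000.


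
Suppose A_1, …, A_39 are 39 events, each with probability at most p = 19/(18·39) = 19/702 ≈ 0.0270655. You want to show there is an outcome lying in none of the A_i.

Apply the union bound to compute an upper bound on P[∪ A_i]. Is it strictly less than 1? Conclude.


Union bound: P[∪_{i=1}^{39} A_i] ≤ Σ_i P[A_i] ≤ 39·p = 39·(19/702) = 19/18.
Numerically: 19/18 ≈ 1.0555556.
Is 19/18 < 1? NO.
Since the bound 19/18 is ≥ 1, the union bound is uninformative here; it does NOT by itself certify existence.

39·p = 19/18 ≈ 1.0555556; existence NOT certified by the union bound.


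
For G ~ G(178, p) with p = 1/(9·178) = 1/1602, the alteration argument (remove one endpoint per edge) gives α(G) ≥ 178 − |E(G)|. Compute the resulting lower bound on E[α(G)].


E[|E(G)|] = C(178, 2)·p = 15753 · (1/1602) = 59/6.
E[α(G)] ≥ n − E[|E(G)|] = 178 − 59/6 = 1009/6.
Numerically: ≈ 168.167.
(This is only a lower bound; the true E[α(G)] may be larger.)

E[α(G)] ≥ 1009/6 ≈ 168.167.


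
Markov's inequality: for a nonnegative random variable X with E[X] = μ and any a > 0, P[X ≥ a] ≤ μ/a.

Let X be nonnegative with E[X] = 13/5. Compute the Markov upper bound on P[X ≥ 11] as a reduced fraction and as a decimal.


μ = E[X] = 13/5, a = 11.
Markov: P[X ≥ 11] ≤ μ/a = (13/5)/11 = 13/55.
Numerically: ≈ 0.2364.
(Since a = 11 > μ = 2.6000, the bound 13/55 is < 1 and informative.)

P[X ≥ 11] ≤ 13/55 ≈ 0.2364.


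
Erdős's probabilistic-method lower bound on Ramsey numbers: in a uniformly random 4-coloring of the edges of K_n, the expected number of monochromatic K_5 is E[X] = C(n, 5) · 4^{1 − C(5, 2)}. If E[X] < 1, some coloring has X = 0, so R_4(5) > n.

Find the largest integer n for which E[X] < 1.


We need C(n, 5) · 4^{1 − 10} < 1, i.e. C(n, 5) < 4^{10 − 1} = 262144.
Check values of n near the boundary:
  n = 29: C(29, 5) = 118755; 118755 < 262144? YES
  n = 30: C(30, 5) = 142506; 142506 < 262144? YES
  n = 31: C(31, 5) = 169911; 169911 < 262144? YES
  n = 32: C(32, 5) = 201376; 201376 < 262144? YES
  n = 33: C(33, 5) = 237336; 237336 < 262144? YES
  n = 34: C(34, 5) = 278256; 278256 < 262144? NO
  n = 35: C(35, 5) = 324632; 324632 < 262144? NO
  n = 36: C(36, 5) = 376992; 376992 < 262144? NO
The largest n with C(n, 5) < 262144 is n = 33 (where E[X] = 29667/32768 ≈ 0.905). Hence R_4(5) > 33, i.e. R_4(5) ≥ 34.

Largest n = 33; hence R_4(5) > 33.


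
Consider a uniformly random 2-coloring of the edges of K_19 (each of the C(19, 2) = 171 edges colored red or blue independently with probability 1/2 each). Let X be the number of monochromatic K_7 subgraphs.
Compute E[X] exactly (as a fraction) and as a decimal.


Let X = Σ_S X_S over the C(19, 7) = 50388 subsets S of size 7, where X_S = 1 if the K_7 on S is monochromatic.
For a fixed S, the K_7 on S has C(7, 2) = 21 edges. P[all 21 edges red] = (1/2)^21, and likewise for blue, so P[monochromatic] = 2·(1/2)^21 = 2^{1 − 21} = 1/1048576.
By linearity: E[X] = C(19, 7) · 2^{1 − 21} = 50388 · 1/1048576 = 12597/262144.
Numerically: E[X] ≈ 0.04805.

E[X] = C(19,7)·2^(1−C(7,2)) = 12597/262144 ≈ 0.04805.


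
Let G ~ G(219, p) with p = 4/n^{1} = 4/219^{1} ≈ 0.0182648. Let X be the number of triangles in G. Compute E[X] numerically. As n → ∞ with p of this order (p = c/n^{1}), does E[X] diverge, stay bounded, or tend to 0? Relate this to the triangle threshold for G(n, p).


Number of potential triangles: C(219, 3) = 1726669.
Each occurs with probability p³ ≈ (0.0182648)³ ≈ 6.09323081e-06.
By linearity: E[X] = C(219, 3)·p³ ≈ 1726669 · 6.09323081e-06 ≈ 10.520993.
Here α = 1, so p = 4/n is exactly at the triangle threshold p ~ 1/n. Asymptotically E[X] → c³/6 = 4³/6 = 32/3 ≈ 10.666667, a bounded constant. In this regime the triangle count is asymptotically Poisson(c³/6).

E[X] ≈ 10.520993; in regime p = Θ(1/n^{1}) E[X] stays bounded (at the triangle threshold p ~ 1/n).


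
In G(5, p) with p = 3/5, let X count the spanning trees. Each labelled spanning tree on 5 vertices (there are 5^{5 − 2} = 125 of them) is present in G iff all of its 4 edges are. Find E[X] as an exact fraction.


K_5 has 5^{5 − 2} = 125 labelled spanning trees.
For each such spanning tree H, let X_H = 1 if all 4 edges of H are present in G. Then P[X_H = 1] = p^{4} = (3/5)^{4} = 81/625.
Summing the indicators: E[X] = Σ_H E[X_H] = 125 · p^{4} = 125 · 81/625 = 81/5.
Numerically: E[X] ≈ 16.2.

E[X] = 125 · (3/5)^{4} = 81/5 ≈ 16.2.


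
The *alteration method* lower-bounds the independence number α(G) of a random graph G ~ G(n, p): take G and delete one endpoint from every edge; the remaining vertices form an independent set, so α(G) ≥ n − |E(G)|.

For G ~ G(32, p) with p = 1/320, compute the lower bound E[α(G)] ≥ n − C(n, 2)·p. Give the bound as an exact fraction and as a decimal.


E[|E(G)|] = C(32, 2)·p = 496 · (1/320) = 31/20.
E[α(G)] ≥ n − E[|E(G)|] = 32 − 31/20 = 609/20.
Numerically: ≈ 30.450000.
(This is only a lower bound; the true E[α(G)] may be larger.)

E[α(G)] ≥ 609/20 ≈ 30.450000.


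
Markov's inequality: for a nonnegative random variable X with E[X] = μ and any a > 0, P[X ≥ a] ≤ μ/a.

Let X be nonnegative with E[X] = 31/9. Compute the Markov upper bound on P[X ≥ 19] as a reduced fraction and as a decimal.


μ = E[X] = 31/9, a = 19.
Markov: P[X ≥ 19] ≤ μ/a = (31/9)/19 = 31/171.
Numerically: ≈ 0.181.
(Since a = 19 > μ = 3.444, the bound 31/171 is < 1 and informative.)

P[X ≥ 19] ≤ 31/171 ≈ 0.181.


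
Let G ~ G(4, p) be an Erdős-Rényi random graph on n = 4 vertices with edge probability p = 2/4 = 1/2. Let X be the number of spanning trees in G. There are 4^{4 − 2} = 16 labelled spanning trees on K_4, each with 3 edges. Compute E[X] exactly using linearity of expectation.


K_4 has 4^{4 − 2} = 16 labelled spanning trees.
For each such spanning tree H, let X_H = 1 if all 3 edges of H are present in G. Then P[X_H = 1] = p^{3} = (1/2)^{3} = 1/8.
Summing the indicators: E[X] = Σ_H E[X_H] = 16 · p^{3} = 16 · 1/8 = 2.
Numerically: E[X] ≈ 2.

E[X] = 16 · (1/2)^{3} = 2 ≈ 2.


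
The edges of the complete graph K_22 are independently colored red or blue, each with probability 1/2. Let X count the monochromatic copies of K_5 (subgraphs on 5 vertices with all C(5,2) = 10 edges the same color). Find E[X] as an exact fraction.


Let X = Σ_S X_S over the C(22, 5) = 26334 subsets S of size 5, where X_S = 1 if the K_5 on S is monochromatic.
For a fixed S, the K_5 on S has C(5, 2) = 10 edges. P[all 10 edges red] = (1/2)^10, and likewise for blue, so P[monochromatic] = 2·(1/2)^10 = 2^{1 − 10} = 1/512.
By linearity of expectation: E[X] = C(22, 5) · 2^{1 − 10} = 26334 · 1/512 = 13167/256.
Numerically: E[X] ≈ 51.4336.

E[X] = C(22,5)·2^(1−C(5,2)) = 13167/256 ≈ 51.4336.


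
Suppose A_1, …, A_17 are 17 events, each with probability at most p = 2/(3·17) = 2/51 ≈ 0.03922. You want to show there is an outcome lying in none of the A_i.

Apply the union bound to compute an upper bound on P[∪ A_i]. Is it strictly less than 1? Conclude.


Union bound: P[∪_{i=1}^{17} A_i] ≤ Σ_i P[A_i] ≤ 17·p = 17·(2/51) = 2/3.
Numerically: 2/3 ≈ 0.66667.
Is 2/3 < 1? YES.
Since P[∪ A_i] ≤ 2/3 < 1, the complement has P[∩ A_i^c] ≥ 1 − 2/3 = 1/3 > 0, so some outcome avoids every A_i.

17·p = 2/3 ≈ 0.66667; existence CERTIFIED by the union bound.


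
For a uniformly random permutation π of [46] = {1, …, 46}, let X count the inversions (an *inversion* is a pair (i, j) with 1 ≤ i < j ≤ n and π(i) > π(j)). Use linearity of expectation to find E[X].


Write X = Σ X_I over the C(46, 2) = 1035 pairs i < j, with X_I the indicator of one inversion.
There are 1035 indicators.
For each fixed pair i < j, the values π(i) and π(j) are two distinct elements of {1, …, 46} in uniformly random order; by symmetry P[π(i) > π(j)] = 1/2.
By linearity: E[X] = 1035 · (1/2) = C(46, 2) · (1/2) = 1035/2 = 1035/2 ≈ 517.5000.

E[X] = 1035/2 = 517.5000.


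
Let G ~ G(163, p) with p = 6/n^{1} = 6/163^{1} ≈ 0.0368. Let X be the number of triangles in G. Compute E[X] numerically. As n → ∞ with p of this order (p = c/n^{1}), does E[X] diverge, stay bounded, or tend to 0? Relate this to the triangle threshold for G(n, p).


Number of potential triangles: C(163, 3) = 708561.
Each occurs with probability p³ ≈ (0.0368)³ ≈ 4.98759e-05.
By linearity: E[X] = C(163, 3)·p³ ≈ 708561 · 4.98759e-05 ≈ 35.340.
Here α = 1, so p = 6/n is exactly at the triangle threshold p ~ 1/n. Asymptotically E[X] → c³/6 = 6³/6 = 36 ≈ 36.000, a bounded constant. In this regime the triangle count is asymptotically Poisson(c³/6).

E[X] ≈ 35.340; in regime p = Θ(1/n^{1}) E[X] stays bounded (at the triangle threshold p ~ 1/n).


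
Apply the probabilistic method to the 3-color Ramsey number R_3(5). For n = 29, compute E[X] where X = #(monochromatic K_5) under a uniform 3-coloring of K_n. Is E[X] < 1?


E[X] = C(29, 5) · 3^{1 − 10} = 118755 · 3^{−9} = 118755/19683.
As a reduced fraction: E[X] = 13195/2187 ≈ 6.033.
Is E[X] < 1? NO.
Since E[X] ≥ 1, the first-moment bound is inconclusive at n = 29; it does NOT by itself certify R_3(5) > 29.

E[X] = 13195/2187 ≈ 6.033; E[X] ≥ 1; first-moment method inconclusive here.


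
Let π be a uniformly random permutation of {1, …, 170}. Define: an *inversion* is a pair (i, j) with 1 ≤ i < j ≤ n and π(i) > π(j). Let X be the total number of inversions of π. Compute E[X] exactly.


Write X = Σ X_I over the C(170, 2) = 14365 pairs i < j, with X_I the indicator of one inversion.
There are 14365 indicators.
For each fixed pair i < j, the values π(i) and π(j) are two distinct elements of {1, …, 170} in uniformly random order; by symmetry P[π(i) > π(j)] = 1/2.
By linearity: E[X] = 14365 · (1/2) = C(170, 2) · (1/2) = 14365/2 = 14365/2 ≈ 7182.500000.

E[X] = 14365/2 = 7182.500000.


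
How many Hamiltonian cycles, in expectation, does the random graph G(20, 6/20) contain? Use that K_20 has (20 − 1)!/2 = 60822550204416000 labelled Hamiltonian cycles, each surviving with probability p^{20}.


K_20 has (20 − 1)!/2 = 60822550204416000 labelled Hamiltonian cycles.
For each such Hamiltonian cycle H, let X_H = 1 if all 20 edges of H are present in G. Then P[X_H = 1] = p^{20} = (3/10)^{20} = 3486784401/100000000000000000000.
By linearity of expectation: E[X] = Σ_H E[X_H] = 60822550204416000 · p^{20} = 60822550204416000 · 3486784401/100000000000000000000 = 51776152168407487821/24414062500000.
Numerically: E[X] ≈ 2.1208e+06.

E[X] = 60822550204416000 · (3/10)^{20} = 51776152168407487821/24414062500000 ≈ 2.1208e+06.


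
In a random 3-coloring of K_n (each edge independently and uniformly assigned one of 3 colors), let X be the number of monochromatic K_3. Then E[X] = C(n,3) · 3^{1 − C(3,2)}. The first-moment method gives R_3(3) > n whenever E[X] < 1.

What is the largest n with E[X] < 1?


We need C(n, 3) · 3^{1 − 3} < 1, i.e. C(n, 3) < 3^{3 − 1} = 9.
Check values of n near the boundary:
  n = 3: C(3, 3) = 1; 1 < 9? YES
  n = 4: C(4, 3) = 4; 4 < 9? YES
  n = 5: C(5, 3) = 10; 10 < 9? NO
  n = 6: C(6, 3) = 20; 20 < 9? NO
The largest n with C(n, 3) < 9 is n = 4 (where E[X] = 4/9 ≈ 0.44444). Hence R_3(3) > 4, i.e. R_3(3) ≥ 5.

Largest n = 4; hence R_3(3) > 4.


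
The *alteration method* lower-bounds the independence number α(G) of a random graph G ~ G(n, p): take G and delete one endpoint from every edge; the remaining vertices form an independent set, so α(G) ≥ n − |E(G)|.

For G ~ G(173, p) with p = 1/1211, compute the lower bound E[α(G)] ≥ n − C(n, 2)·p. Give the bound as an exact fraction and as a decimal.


E[|E(G)|] = C(173, 2)·p = 14878 · (1/1211) = 86/7.
E[α(G)] ≥ n − E[|E(G)|] = 173 − 86/7 = 1125/7.
Numerically: ≈ 160.7143.
(This is only a lower bound; the true E[α(G)] may be larger.)

E[α(G)] ≥ 1125/7 ≈ 160.7143.


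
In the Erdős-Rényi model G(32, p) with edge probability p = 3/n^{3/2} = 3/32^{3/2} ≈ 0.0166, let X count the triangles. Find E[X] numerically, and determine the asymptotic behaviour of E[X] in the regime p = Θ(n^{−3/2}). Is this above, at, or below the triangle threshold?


Number of potential triangles: C(32, 3) = 4960.
Each occurs with probability p³ ≈ (0.0166)³ ≈ 4.55186e-06.
By linearity: E[X] = C(32, 3)·p³ ≈ 4960 · 4.55186e-06 ≈ 0.023.
Since α = 3/2 > 1, p = c/n^{3/2} = o(1/n) is below the triangle threshold p ~ 1/n. Asymptotically E[X] ~ (c³/6)·n^{3(1−α)} = (3³/6)·n^{-1.5} → 0, so by Markov's inequality G has no triangles w.h.p.

E[X] ≈ 0.023; in regime p = Θ(1/n^{3/2}) E[X] tends to 0 (below the triangle threshold p ~ 1/n).


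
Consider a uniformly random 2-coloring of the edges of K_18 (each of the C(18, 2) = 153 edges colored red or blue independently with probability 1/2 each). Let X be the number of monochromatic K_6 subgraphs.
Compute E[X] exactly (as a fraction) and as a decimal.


Let X = Σ_S X_S over the C(18, 6) = 18564 subsets S of size 6, where X_S = 1 if the K_6 on S is monochromatic.
For a fixed S, the K_6 on S has C(6, 2) = 15 edges. P[all 15 edges red] = (1/2)^15, and likewise for blue, so P[monochromatic] = 2·(1/2)^15 = 2^{1 − 15} = 1/16384.
By linearity: E[X] = C(18, 6) · 2^{1 − 15} = 18564 · 1/16384 = 4641/4096.
Numerically: E[X] ≈ 1.133.

E[X] = C(18,6)·2^(1−C(6,2)) = 4641/4096 ≈ 1.133.


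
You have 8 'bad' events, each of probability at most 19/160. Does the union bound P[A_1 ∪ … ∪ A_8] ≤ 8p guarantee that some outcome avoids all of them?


Union bound: P[∪_{i=1}^{8} A_i] ≤ Σ_i P[A_i] ≤ 8·p = 8·(19/160) = 19/20.
Numerically: 19/20 ≈ 0.950000.
Is 19/20 < 1? YES.
Since P[∪ A_i] ≤ 19/20 < 1, the complement has P[∩ A_i^c] ≥ 1 − 19/20 = 1/20 > 0, so some outcome avoids every A_i.

8·p = 19/20 ≈ 0.950000; existence CERTIFIED by the union bound.


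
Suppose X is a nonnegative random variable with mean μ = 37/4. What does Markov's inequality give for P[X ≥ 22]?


μ = E[X] = 37/4, a = 22.
Markov: P[X ≥ 22] ≤ μ/a = (37/4)/22 = 37/88.
Numerically: ≈ 0.42045.
(Since a = 22 > μ = 9.25000, the bound 37/88 is < 1 and informative.)

P[X ≥ 22] ≤ 37/88 ≈ 0.42045.


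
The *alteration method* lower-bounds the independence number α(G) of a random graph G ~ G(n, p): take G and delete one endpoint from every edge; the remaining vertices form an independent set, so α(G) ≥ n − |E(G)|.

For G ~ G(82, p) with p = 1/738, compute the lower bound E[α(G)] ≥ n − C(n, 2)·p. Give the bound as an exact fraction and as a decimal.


E[|E(G)|] = C(82, 2)·p = 3321 · (1/738) = 9/2.
E[α(G)] ≥ n − E[|E(G)|] = 82 − 9/2 = 155/2.
Numerically: ≈ 77.500.
(This is only a lower bound; the true E[α(G)] may be larger.)

E[α(G)] ≥ 155/2 ≈ 77.500.


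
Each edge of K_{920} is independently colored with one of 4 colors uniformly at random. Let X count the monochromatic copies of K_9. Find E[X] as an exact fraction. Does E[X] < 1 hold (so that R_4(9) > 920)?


E[X] = C(920, 9) · 4^{1 − 36} = 1251067384312182251760 · 4^{−35} = 1251067384312182251760/1180591620717411303424.
As a reduced fraction: E[X] = 78191711519511390735/73786976294838206464 ≈ 1.060.
Is E[X] < 1? NO.
Since E[X] ≥ 1, the first-moment bound is inconclusive at n = 920; it does NOT by itself certify R_4(9) > 920.

E[X] = 78191711519511390735/73786976294838206464 ≈ 1.060; E[X] ≥ 1; first-moment method inconclusive here.


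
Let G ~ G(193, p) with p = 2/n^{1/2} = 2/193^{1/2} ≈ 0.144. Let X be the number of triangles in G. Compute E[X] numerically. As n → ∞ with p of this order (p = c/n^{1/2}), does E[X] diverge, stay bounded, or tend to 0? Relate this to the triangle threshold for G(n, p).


Number of potential triangles: C(193, 3) = 1179616.
Each occurs with probability p³ ≈ (0.144)³ ≈ 2.98369e-03.
By linearity: E[X] = C(193, 3)·p³ ≈ 1179616 · 2.98369e-03 ≈ 3519.611.
Since α = 1/2 < 1, p = c/n^{1/2} ≫ 1/n is above the triangle threshold p ~ 1/n. Asymptotically E[X] ~ (c³/6)·n^{3(1−α)} = (2³/6)·n^{1.5} → ∞; triangles are abundant w.h.p.

E[X] ≈ 3519.611; in regime p = Θ(1/n^{1/2}) E[X] diverges (above the triangle threshold p ~ 1/n).


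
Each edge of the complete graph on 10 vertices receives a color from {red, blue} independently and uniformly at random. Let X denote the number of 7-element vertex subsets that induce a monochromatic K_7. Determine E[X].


Let X = Σ_S X_S over the C(10, 7) = 120 subsets S of size 7, where X_S = 1 if the K_7 on S is monochromatic.
For a fixed S, the K_7 on S has C(7, 2) = 21 edges. P[all 21 edges red] = (1/2)^21, and likewise for blue, so P[monochromatic] = 2·(1/2)^21 = 2^{1 − 21} = 1/1048576.
By linearity: E[X] = C(10, 7) · 2^{1 − 21} = 120 · 1/1048576 = 15/131072.
Numerically: E[X] ≈ 0.00011.

E[X] = C(10,7)·2^(1−C(7,2)) = 15/131072 ≈ 0.00011.


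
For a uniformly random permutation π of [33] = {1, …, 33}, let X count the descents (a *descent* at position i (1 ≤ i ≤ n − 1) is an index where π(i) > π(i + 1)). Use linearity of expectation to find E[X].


Write X = Σ X_I over i = 1, …, 32, with X_I the indicator of one descent.
There are 32 indicators.
For each fixed i, the pair (π(i), π(i+1)) is a uniformly random ordered pair of distinct values from {1, …, 33}; by symmetry P[π(i) > π(i+1)] = 1/2.
By linearity: E[X] = 32 · (1/2) = (33 − 1) · (1/2) = 16 ≈ 16.00000.

E[X] = 16 = 16.00000.


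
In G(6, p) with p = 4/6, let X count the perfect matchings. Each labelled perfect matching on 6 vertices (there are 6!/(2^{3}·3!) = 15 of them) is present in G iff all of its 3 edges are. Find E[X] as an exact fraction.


K_6 has 6!/(2^{3}·3!) = 15 labelled perfect matchings.
For each such perfect matching H, let X_H = 1 if all 3 edges of H are present in G. Then P[X_H = 1] = p^{3} = (2/3)^{3} = 8/27.
By linearity: E[X] = Σ_H E[X_H] = 15 · p^{3} = 15 · 8/27 = 40/9.
Numerically: E[X] ≈ 4.44.

E[X] = 15 · (2/3)^{3} = 40/9 ≈ 4.44.


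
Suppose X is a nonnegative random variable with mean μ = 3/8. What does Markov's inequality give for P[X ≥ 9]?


μ = E[X] = 3/8, a = 9.
Markov: P[X ≥ 9] ≤ μ/a = (3/8)/9 = 1/24.
Numerically: ≈ 0.0417.
(Since a = 9 > μ = 0.3750, the bound 1/24 is < 1 and informative.)

P[X ≥ 9] ≤ 1/24 ≈ 0.0417.


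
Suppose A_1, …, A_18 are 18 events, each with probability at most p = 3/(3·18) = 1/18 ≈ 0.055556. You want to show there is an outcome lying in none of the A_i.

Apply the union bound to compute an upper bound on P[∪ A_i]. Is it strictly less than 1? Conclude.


Union bound: P[∪_{i=1}^{18} A_i] ≤ Σ_i P[A_i] ≤ 18·p = 18·(1/18) = 1.
Numerically: 1 ≈ 1.000000.
Is 1 < 1? NO.
Since the bound 1 is ≥ 1, the union bound is uninformative here; it does NOT by itself certify existence.

18·p = 1 ≈ 1.000000; existence NOT certified by the union bound.


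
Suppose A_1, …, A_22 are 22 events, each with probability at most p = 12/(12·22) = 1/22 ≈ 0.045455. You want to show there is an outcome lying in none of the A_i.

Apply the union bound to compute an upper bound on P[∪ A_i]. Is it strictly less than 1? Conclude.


Union bound: P[∪_{i=1}^{22} A_i] ≤ Σ_i P[A_i] ≤ 22·p = 22·(1/22) = 1.
Numerically: 1 ≈ 1.000000.
Is 1 < 1? NO.
Since the bound 1 is ≥ 1, the union bound is uninformative here; it does NOT by itself certify existence.

22·p = 1 ≈ 1.000000; existence NOT certified by the union bound.


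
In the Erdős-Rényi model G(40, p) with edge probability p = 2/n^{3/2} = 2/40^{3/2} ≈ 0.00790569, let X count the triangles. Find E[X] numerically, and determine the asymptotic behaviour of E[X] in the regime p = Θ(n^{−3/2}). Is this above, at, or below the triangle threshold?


Number of potential triangles: C(40, 3) = 9880.
Each occurs with probability p³ ≈ (0.00790569)³ ≈ 4.94105884e-07.
By linearity: E[X] = C(40, 3)·p³ ≈ 9880 · 4.94105884e-07 ≈ 0.004882.
Since α = 3/2 > 1, p = c/n^{3/2} = o(1/n) is below the triangle threshold p ~ 1/n. Asymptotically E[X] ~ (c³/6)·n^{3(1−α)} = (2³/6)·n^{-1.5} → 0, so by Markov's inequality G has no triangles w.h.p.

E[X] ≈ 0.004882; in regime p = Θ(1/n^{3/2}) E[X] tends to 0 (below the triangle threshold p ~ 1/n).


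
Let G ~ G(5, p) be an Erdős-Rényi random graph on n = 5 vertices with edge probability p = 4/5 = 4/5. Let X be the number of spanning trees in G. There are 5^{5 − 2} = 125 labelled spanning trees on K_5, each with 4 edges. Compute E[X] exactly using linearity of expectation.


K_5 has 5^{5 − 2} = 125 labelled spanning trees.
For each such spanning tree H, let X_H = 1 if all 4 edges of H are present in G. Then P[X_H = 1] = p^{4} = (4/5)^{4} = 256/625.
Summing the indicators: E[X] = Σ_H E[X_H] = 125 · p^{4} = 125 · 256/625 = 256/5.
Numerically: E[X] ≈ 51.2.

E[X] = 125 · (4/5)^{4} = 256/5 ≈ 51.2.


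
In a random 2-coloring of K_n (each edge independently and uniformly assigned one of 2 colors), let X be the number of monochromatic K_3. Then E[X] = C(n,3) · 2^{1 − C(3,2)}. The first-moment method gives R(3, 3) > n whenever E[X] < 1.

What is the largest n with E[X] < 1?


We need C(n, 3) · 2^{1 − 3} < 1, i.e. C(n, 3) < 2^{3 − 1} = 4.
Check values of n near the boundary:
  n = 3: C(3, 3) = 1; 1 < 4? YES
  n = 4: C(4, 3) = 4; 4 < 4? NO
The largest n with C(n, 3) < 4 is n = 3 (where E[X] = 1/4 ≈ 0.250). Hence R(3, 3) > 3, i.e. R(3, 3) ≥ 4.

Largest n = 3; hence R(3, 3) > 3.


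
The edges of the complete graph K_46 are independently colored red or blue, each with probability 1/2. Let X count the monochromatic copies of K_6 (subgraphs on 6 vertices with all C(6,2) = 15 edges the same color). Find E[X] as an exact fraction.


Let X = Σ_S X_S over the C(46, 6) = 9366819 subsets S of size 6, where X_S = 1 if the K_6 on S is monochromatic.
For a fixed S, the K_6 on S has C(6, 2) = 15 edges. P[all 15 edges red] = (1/2)^15, and likewise for blue, so P[monochromatic] = 2·(1/2)^15 = 2^{1 − 15} = 1/16384.
Summing: E[X] = C(46, 6) · 2^{1 − 15} = 9366819 · 1/16384 = 9366819/16384.
Numerically: E[X] ≈ 571.705261.

E[X] = C(46,6)·2^(1−C(6,2)) = 9366819/16384 ≈ 571.705261.


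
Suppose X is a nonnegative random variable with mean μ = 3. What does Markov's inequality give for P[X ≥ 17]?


μ = E[X] = 3, a = 17.
Markov: P[X ≥ 17] ≤ μ/a = (3)/17 = 3/17.
Numerically: ≈ 0.176.
(Since a = 17 > μ = 3.000, the bound 3/17 is < 1 and informative.)

P[X ≥ 17] ≤ 3/17 ≈ 0.176.


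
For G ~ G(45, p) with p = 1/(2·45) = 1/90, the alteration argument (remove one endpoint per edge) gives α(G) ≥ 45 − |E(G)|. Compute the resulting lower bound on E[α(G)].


E[|E(G)|] = C(45, 2)·p = 990 · (1/90) = 11.
E[α(G)] ≥ n − E[|E(G)|] = 45 − 11 = 34.
Numerically: ≈ 34.000000.
(This is only a lower bound; the true E[α(G)] may be larger.)

E[α(G)] ≥ 34 ≈ 34.000000.


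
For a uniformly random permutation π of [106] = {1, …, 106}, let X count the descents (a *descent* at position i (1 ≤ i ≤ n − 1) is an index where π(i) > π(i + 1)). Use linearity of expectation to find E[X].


Write X = Σ X_I over i = 1, …, 105, with X_I the indicator of one descent.
There are 105 indicators.
For each fixed i, the pair (π(i), π(i+1)) is a uniformly random ordered pair of distinct values from {1, …, 106}; by symmetry P[π(i) > π(i+1)] = 1/2.
By linearity: E[X] = 105 · (1/2) = (106 − 1) · (1/2) = 105/2 ≈ 52.5000.

E[X] = 105/2 = 52.5000.


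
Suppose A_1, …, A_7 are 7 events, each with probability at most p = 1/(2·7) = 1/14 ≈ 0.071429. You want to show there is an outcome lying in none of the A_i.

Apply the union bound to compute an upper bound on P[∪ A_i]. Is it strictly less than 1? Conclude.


Union bound: P[∪_{i=1}^{7} A_i] ≤ Σ_i P[A_i] ≤ 7·p = 7·(1/14) = 1/2.
Numerically: 1/2 ≈ 0.500000.
Is 1/2 < 1? YES.
Since P[∪ A_i] ≤ 1/2 < 1, the complement has P[∩ A_i^c] ≥ 1 − 1/2 = 1/2 > 0, so some outcome avoids every A_i.

7·p = 1/2 ≈ 0.500000; existence CERTIFIED by the union bound.
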